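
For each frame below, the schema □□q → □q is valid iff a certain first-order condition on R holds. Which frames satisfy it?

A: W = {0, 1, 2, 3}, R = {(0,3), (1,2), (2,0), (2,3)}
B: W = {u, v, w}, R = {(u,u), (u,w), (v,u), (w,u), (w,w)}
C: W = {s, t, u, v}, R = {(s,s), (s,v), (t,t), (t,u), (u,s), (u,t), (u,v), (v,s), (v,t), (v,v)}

The schema corresponds to density: ∀x ∀y (Rxy → ∃z (Rxz ∧ Rzy)).
A: fails — R12 but no z with R1z and Rz2.
B: satisfies the condition.
C: satisfies the condition.

B, C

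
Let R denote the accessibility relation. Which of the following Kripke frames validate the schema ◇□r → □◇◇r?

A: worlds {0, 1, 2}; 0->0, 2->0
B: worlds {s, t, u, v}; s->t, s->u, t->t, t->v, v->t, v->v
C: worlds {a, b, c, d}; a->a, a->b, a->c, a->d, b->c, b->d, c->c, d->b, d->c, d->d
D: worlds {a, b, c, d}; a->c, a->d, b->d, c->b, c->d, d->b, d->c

A, C

This is the axiom for a generalized confluence (Geach) condition; its first-order frame correspondent is ∀x ∀y ∀z ((xRy ∧ xRz) → ∃w (yRw ∧ zR²w)).
A: satisfies the condition.
B: fails — sRt, sRu but no w with tRw and uR²w.
C: satisfies the condition.
D: fails — cRb, cRb but no w with bRw and bR²w.
Valid on: A, C.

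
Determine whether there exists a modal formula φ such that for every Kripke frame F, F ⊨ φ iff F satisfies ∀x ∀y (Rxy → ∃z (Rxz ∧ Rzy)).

The condition is density. A defining modal formula is □□r → □r.

Yes, by □□r → □r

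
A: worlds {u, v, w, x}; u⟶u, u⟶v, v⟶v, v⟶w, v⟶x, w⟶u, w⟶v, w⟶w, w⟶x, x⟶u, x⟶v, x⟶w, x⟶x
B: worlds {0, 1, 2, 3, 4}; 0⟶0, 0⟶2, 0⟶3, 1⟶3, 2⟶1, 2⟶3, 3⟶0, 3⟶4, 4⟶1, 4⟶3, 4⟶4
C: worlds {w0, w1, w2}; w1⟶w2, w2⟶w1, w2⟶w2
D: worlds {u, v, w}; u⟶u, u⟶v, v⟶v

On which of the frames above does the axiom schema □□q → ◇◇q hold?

This is the axiom for a generalized confluence (Geach) condition; its first-order frame correspondent is ∀x ∃w (xR²w ∧ xR²w).
A: condition met.
B: condition met.
C: fails — at w0 but no w with w0R²w and w0R²w.
D: fails — at w but no t with wR²t and wR²t.
Valid on: A, B.

A, B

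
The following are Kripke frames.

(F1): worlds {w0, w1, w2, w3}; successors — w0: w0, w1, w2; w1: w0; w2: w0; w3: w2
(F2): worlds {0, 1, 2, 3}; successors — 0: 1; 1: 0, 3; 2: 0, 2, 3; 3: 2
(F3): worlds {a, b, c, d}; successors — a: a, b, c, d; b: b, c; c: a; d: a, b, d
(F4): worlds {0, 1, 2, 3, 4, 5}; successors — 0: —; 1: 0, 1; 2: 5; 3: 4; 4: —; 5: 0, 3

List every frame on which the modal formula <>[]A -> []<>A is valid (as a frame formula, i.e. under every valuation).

(F1)

This is the axiom for convergence; its first-order frame correspondent is forall x forall y forall z (Rxy & Rxz -> exists w (Ryw & Rzw)).
(F1): satisfies the condition.
(F2): fails — R10 and R13 but 0 and 3 have no common successor.
(F3): fails — Rab and Rac but b and c have no common successor.
(F4): fails — R10 and R10 but 0 and 0 have no common successor.
Valid on: (F1).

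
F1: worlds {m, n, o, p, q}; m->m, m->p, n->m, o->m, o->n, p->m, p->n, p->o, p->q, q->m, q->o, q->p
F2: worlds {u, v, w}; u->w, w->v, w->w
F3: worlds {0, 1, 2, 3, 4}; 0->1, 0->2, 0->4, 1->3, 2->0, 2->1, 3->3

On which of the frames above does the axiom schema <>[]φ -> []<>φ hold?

The schema corresponds to convergence: forall x forall y forall z (Rxy & Rxz -> exists w (Ryw & Rzw)).
F1: condition met.
F2: fails — Rww and Rwv but w and v have no common successor.
F3: fails — R02 and R01 but 2 and 1 have no common successor.
Valid on: F1.

F1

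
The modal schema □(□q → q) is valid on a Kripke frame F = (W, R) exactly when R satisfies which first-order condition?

shift-reflexivity

This schema is the T□ axiom.
Its frame correspondent is shift-reflexivity — ∀x ∀y (Rxy → Ryy).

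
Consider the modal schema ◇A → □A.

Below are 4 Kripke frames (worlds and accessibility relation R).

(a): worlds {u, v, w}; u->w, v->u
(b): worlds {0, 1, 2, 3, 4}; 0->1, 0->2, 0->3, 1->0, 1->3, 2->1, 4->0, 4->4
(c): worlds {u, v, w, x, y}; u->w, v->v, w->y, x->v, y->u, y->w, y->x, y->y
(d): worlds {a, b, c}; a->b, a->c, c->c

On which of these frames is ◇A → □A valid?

This is the axiom for partial functionality; its first-order frame correspondent is ∀x ∀y ∀z (Rxy ∧ Rxz → y = z).
(a): ✓.
(b): fails — 0 sees both 1 and 2.
(c): fails — y sees both u and w.
(d): fails — a sees both b and c.

(a)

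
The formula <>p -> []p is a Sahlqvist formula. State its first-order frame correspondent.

Partial functionality

Suppose ◇p→□p is valid. Take Rxy, Rxz and set V(p)={y}. Then ◇p at x, so □p at x, so p at z, i.e. z=y.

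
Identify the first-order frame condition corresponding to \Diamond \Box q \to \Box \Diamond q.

Suppose ◇□q→□◇q is valid. Take Rxy, Rxz and set V(q)={w : Ryw}. Then □q at y so ◇□q at x, so □◇q at x, so ◇q at z, giving w with Rzw and Ryw.

convergence: \forall x \forall y \forall z (Rxy \wedge Rxz \to \exists w (Ryw \wedge Rzw))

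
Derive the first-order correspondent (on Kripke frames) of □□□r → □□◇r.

∀x ∀z (xR²z → ∃w (xR³w ∧ zRw))

This is a Sahlqvist (Geach-type) schema ◇^0□^3r → □^2◇^1r.
Minimal-valuation argument: fix x; take any y with xR^0y and any z with xR^2z. Set V(r) to the set of worlds R-reachable from y in exactly 3 steps. Then □^3r holds at y, so the antecedent holds at x; validity forces ◇^1r at z, giving a w with zR^1w and yR^3w.
First-order correspondent: ∀x ∀z (xR²z → ∃w (xR³w ∧ zRw)).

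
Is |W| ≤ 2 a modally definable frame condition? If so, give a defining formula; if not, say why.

Modal frame validity is preserved under disjoint unions.
Any modal formula valid on each of 3 disjoint one-world frames is valid on their disjoint union (validity is preserved under disjoint unions). Each one-world frame has |W|=1≤2, but the union has |W|=3.
So no modal formula (or set of formulas) defines exactly the |W|≤2 frames.

Not definable by any modal formula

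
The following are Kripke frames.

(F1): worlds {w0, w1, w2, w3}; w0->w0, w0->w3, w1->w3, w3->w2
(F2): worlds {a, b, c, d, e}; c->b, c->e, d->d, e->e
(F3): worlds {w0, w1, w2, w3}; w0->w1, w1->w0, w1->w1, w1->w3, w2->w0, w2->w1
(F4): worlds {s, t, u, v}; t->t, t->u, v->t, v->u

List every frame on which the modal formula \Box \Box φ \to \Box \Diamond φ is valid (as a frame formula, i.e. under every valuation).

The schema corresponds to a generalized confluence (Geach) condition: \forall x \forall z (xRz \to \exists w (x R^2 w \wedge zRw)).
(F1): fails — w3Rw2 but no w with w3R²w and w2Rw.
(F2): fails — cRb but no w with cR²w and bRw.
(F3): fails — w1Rw3 but no w with w1R²w and w3Rw.
(F4): fails — tRu but no w with tR²w and uRw.
Valid on no frame.

none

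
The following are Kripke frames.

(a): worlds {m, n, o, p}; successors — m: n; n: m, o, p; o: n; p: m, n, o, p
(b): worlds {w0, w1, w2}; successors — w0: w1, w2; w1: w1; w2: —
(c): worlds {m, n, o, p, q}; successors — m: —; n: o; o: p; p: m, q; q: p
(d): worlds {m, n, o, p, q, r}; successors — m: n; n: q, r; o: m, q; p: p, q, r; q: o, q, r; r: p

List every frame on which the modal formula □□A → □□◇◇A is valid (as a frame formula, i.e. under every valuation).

The schema corresponds to a generalized confluence (Geach) condition: ∀x ∀z (xR²z → ∃w (xR²w ∧ zR²w)).
(a): satisfies the condition.
(b): satisfies the condition.
(c): fails — oR²m but no w with oR²w and mR²w.
(d): satisfies the condition.

(a), (b), (d)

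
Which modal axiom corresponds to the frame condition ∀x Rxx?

□p → p

A defining formula is □p → p (the T axiom).
Suppose □p→p is valid. At any x set V(p)={w : Rxw}. Then □p holds at x, so p holds at x, i.e. Rxx.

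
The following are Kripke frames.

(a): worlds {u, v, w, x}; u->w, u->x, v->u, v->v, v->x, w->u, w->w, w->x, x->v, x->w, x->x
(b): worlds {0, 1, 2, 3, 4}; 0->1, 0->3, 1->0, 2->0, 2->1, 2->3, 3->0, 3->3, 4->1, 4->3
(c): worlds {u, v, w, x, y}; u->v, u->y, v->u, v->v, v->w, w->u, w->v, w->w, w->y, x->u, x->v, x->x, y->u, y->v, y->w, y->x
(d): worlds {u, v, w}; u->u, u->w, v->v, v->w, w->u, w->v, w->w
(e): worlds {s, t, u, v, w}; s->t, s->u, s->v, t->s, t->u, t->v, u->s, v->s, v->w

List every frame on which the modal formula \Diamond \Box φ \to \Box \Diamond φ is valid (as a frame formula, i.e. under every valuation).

This is the axiom for convergence; its first-order frame correspondent is \forall x \forall y \forall z (Rxy \wedge Rxz \to \exists w (Ryw \wedge Rzw)).
(a): ✓.
(b): fails — R20 and R21 but 0 and 1 have no common successor.
(c): ✓.
(d): ✓.
(e): fails — Rtv and Rts but v and s have no common successor.
Valid on: (a), (c), (d).

(a), (c), (d)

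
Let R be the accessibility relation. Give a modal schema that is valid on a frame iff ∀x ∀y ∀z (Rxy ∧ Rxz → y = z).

◇p → □p

The condition is partial functionality. The CD schema ◇p → □p defines it.
Suppose ◇p→□p is valid. Take Rxy, Rxz and set V(p)={y}. Then ◇p at x, so □p at x, so p at z, i.e. z=y.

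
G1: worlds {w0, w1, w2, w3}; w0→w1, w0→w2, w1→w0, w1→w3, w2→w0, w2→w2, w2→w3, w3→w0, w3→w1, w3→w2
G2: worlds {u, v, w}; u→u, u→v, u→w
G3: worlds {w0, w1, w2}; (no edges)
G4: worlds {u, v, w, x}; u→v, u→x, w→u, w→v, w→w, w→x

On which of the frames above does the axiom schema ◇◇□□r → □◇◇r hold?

G1, G3

The schema corresponds to a generalized confluence (Geach) condition: ∀x ∀y ∀z ((xR²y ∧ xRz) → ∃w (yR²w ∧ zR²w)).
G1: ✓.
G2: fails — uR²u, uRv but no t with uR²t and vR²t.
G3: ✓.
G4: fails — wR²u, wRu but no t with uR²t and uR²t.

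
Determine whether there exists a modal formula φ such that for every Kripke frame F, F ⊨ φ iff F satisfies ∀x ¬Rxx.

Any modally definable frame class is closed under surjective bounded morphisms.
The 3-cycle (worlds s,t,u with s→t→u→s) is irreflexive, and the map sending every world to a single reflexive point • is a surjective bounded morphism (forth: every edge maps to (•,•); back: every world has a successor). So any modal formula valid on the 3-cycle is also valid on the reflexive point, which is not irreflexive.
So no modal formula (or set of formulas) defines exactly the irreflexive frames.

No — not modally definable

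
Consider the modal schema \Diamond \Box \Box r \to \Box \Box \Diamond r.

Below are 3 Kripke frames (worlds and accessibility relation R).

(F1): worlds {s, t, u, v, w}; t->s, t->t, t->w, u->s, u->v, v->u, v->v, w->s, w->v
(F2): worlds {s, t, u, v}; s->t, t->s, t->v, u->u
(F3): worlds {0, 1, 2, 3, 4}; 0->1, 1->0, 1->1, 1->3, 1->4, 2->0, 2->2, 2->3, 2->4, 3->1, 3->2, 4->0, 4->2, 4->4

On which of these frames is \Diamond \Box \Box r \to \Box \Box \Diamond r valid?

The schema corresponds to a generalized confluence (Geach) condition: \forall x \forall y \forall z ((xRy \wedge x R^2 z) \to \exists w (y R^2 w \wedge zRw)).
(F1): fails — tRs, tR²s but no w* with sR²w* and sRw*.
(F2): fails — sRt, sR²v but no w with tR²w and vRw.
(F3): condition met.
Valid on: (F3).

(F3)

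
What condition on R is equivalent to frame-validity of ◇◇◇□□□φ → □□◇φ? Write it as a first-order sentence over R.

∀x ∀y ∀z ((xR³y ∧ xR²z) → ∃w (yR³w ∧ zRw))

This is a Sahlqvist (Geach-type) schema ◇^3□^3φ → □^2◇^1φ.
Minimal-valuation argument: fix x; take any y with xR^3y and any z with xR^2z. Set V(φ) to the set of worlds R-reachable from y in exactly 3 steps. Then □^3φ holds at y, so the antecedent holds at x; validity forces ◇^1φ at z, giving a w with zR^1w and yR^3w.
First-order correspondent: ∀x ∀y ∀z ((xR³y ∧ xR²z) → ∃w (yR³w ∧ zRw)).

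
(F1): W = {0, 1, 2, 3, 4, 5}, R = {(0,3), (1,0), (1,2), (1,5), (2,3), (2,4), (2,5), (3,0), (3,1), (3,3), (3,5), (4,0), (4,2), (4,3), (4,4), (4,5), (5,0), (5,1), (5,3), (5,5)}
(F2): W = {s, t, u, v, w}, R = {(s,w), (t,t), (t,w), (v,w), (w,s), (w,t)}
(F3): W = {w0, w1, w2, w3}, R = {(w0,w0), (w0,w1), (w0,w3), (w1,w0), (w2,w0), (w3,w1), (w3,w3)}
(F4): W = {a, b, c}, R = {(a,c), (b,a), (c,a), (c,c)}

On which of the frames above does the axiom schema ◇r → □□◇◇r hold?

This is the axiom for a generalized confluence (Geach) condition; its first-order frame correspondent is ∀x ∀y ∀z ((xRy ∧ xR²z) → ∃w (y = w ∧ zR²w)).
(F1): fails — 1R2, 1R²0 but no w with 2=w and 0R²w.
(F2): fails — sRw, sR²s but no w* with w=w* and sR²w*.
(F3): holds.
(F4): holds.
Valid on: (F3), (F4).

(F3), (F4)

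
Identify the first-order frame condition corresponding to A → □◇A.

symmetry: ∀x ∀y (Rxy → Ryx)

Suppose A→□◇A is valid. Take Rxy and set V(A)={x}. Then A at x, so □◇A at x, so ◇A at y, so some z with Ryz has A; z=x, i.e. Ryx.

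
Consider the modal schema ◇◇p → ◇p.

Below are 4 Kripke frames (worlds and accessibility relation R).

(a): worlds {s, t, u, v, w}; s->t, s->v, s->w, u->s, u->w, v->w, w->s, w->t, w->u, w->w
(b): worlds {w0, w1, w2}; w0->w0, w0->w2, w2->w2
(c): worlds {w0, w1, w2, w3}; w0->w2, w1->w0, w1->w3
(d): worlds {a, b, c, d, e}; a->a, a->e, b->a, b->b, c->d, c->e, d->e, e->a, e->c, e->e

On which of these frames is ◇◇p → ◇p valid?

The schema corresponds to transitivity: ∀x ∀y ∀z (Rxy ∧ Ryz → Rxz).
(a): fails — Ruw and Rwt but not Rut.
(b): holds.
(c): fails — Rw1w0 and Rw0w2 but not Rw1w2.
(d): fails — Rae and Rec but not Rac.
Valid on: (b).

(b)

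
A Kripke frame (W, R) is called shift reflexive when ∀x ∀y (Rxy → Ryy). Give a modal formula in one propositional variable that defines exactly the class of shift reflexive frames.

□(□ψ → ψ)

The condition is shift-reflexivity. The T□ schema □(□ψ → ψ) defines it.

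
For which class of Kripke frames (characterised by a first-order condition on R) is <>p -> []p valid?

Suppose ◇p→□p is valid. Take Rxy, Rxz and set V(p)={y}. Then ◇p at x, so □p at x, so p at z, i.e. z=y.
Conversely, any frame satisfying forall x forall y forall z (Rxy & Rxz -> y = z) validates the schema.
So the correspondent is partial functionality.

Partial functionality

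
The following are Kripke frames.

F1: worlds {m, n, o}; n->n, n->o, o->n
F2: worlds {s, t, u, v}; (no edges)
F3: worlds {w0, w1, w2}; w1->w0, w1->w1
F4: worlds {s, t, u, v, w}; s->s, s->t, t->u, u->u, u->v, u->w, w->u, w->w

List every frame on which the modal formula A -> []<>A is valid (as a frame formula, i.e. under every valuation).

The schema corresponds to symmetry: forall x forall y (Rxy -> Ryx).
F1: holds.
F2: holds.
F3: fails — Rw1w0 but not Rw0w1.
F4: fails — Ruv but not Rvu.
Valid on: F1, F2.

F1, F2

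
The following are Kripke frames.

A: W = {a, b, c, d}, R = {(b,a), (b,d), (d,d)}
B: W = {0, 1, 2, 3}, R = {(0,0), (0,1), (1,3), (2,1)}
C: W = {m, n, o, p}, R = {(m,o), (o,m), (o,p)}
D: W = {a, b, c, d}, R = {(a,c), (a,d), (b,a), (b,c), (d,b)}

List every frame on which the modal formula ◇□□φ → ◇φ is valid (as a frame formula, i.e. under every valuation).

none

This is the axiom for a generalized confluence (Geach) condition; its first-order frame correspondent is ∀x ∀y (xRy → ∃w (yR²w ∧ xRw)).
A: fails — bRa but no w with aR²w and bRw.
B: fails — 0R1 but no w with 1R²w and 0Rw.
C: fails — oRp but no w with pR²w and oRw.
D: fails — aRc but no w with cR²w and aRw.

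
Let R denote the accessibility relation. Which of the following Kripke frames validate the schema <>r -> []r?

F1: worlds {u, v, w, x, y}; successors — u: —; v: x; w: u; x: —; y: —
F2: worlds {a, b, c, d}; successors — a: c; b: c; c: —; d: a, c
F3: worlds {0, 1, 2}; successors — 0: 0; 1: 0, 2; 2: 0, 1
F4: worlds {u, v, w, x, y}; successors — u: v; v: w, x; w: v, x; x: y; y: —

F1

Frame correspondent (Sahlqvist): forall x forall y forall z (Rxy & Rxz -> y = z) — i.e. partial functionality.
F1: condition met.
F2: fails — d sees both a and c.
F3: fails — 1 sees both 0 and 2.
F4: fails — v sees both w and x.
Valid on: F1.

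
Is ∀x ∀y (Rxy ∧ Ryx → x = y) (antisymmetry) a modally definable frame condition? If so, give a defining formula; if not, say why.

Not modally definable

Any modally definable frame class is closed under surjective bounded morphisms.
The 6-cycle (worlds a,b,c,d,e,f with a→b→c→d→e→f→a) is antisymmetric. Sending even-indexed worlds to a and odd-indexed worlds to b is a surjective bounded morphism onto the two-world frame with a↔b, which is not antisymmetric.
So the class is not modally definable.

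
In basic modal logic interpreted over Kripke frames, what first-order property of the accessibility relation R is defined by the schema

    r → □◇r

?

Symmetry

Suppose r→□◇r is valid. Take Rxy and set V(r)={x}. Then r at x, so □◇r at x, so ◇r at y, so some z with Ryz has r; z=x, i.e. Ryx.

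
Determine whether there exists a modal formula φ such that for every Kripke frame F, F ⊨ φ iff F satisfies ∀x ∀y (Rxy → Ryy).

This is a Sahlqvist condition; the T□ axiom □(□r → r) defines it.
Suppose □(□r→r) is valid. Take Rxy and set V(r)={w : Ryw}. Then at y, □r holds; since □(□r→r) at x, □r→r at y, so r at y, i.e. Ryy.

Definable; □(□r → r) defines it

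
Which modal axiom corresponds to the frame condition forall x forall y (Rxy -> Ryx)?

s → □◇s

The condition is symmetry. The B schema s → □◇s defines it.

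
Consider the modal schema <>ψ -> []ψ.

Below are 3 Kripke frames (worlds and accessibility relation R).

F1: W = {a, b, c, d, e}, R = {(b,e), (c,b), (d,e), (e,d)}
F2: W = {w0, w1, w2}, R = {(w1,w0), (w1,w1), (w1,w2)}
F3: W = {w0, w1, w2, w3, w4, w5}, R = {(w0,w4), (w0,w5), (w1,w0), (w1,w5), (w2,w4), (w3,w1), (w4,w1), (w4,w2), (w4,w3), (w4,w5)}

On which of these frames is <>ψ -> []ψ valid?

F1

Frame correspondent (Sahlqvist): forall x forall y forall z (Rxy & Rxz -> y = z) — i.e. partial functionality.
F1: ✓.
F2: fails — w1 sees both w0 and w1.
F3: fails — w0 sees both w4 and w5.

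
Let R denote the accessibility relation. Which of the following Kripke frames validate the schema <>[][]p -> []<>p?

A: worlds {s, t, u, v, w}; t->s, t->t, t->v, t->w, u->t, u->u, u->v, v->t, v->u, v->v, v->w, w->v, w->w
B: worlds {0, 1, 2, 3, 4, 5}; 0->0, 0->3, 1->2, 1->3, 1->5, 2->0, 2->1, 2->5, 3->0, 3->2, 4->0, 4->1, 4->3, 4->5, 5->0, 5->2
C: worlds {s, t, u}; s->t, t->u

The schema corresponds to a generalized confluence (Geach) condition: forall x forall y forall z ((xRy & xRz) -> exists w (y R^2 w & zRw)).
A: fails — tRs, tRs but no w* with sR²w* and sRw*.
B: satisfies the condition.
C: fails — sRt, sRt but no w with tR²w and tRw.

B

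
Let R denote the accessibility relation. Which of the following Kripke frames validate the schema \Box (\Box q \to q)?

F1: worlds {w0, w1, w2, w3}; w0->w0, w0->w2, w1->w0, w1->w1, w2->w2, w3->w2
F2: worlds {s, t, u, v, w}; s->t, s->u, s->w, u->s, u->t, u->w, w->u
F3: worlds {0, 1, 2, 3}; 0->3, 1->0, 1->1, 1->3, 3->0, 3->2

F1

Frame correspondent (Sahlqvist): \forall x \forall y (Rxy \to Ryy) — i.e. shift-reflexivity.
F1: holds.
F2: fails — Ruw but not Rww.
F3: fails — R10 but not R00.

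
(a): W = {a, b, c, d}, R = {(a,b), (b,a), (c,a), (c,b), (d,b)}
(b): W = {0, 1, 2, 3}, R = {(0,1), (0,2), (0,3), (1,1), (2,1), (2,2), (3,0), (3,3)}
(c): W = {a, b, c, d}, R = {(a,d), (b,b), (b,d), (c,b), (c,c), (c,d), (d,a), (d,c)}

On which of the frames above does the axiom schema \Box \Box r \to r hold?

(b), (c)

Frame correspondent (Sahlqvist): \forall x \exists w (x R^2 w \wedge x = w) — i.e. a generalized confluence (Geach) condition.
(a): fails — at c but no w with cR²w and c=w.
(b): ✓.
(c): ✓.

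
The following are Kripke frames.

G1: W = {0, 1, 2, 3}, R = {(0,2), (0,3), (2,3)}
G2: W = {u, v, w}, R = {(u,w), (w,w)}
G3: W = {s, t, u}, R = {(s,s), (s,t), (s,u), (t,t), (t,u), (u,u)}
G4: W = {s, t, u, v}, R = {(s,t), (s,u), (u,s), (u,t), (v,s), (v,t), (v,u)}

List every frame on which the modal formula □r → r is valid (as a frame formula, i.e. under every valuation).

The schema corresponds to reflexivity: ∀x Rxx.
G1: fails — world 0 does not see itself.
G2: fails — world u does not see itself.
G3: condition met.
G4: fails — world s does not see itself.
Valid on: G3.

G3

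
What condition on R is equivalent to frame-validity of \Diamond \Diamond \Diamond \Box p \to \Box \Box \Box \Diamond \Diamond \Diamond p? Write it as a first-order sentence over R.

\forall x \forall y \forall z ((x R^3 y \wedge x R^3 z) \to \exists w (yRw \wedge z R^3 w))

This is a Sahlqvist (Geach-type) schema ◇^3□^1p → □^3◇^3p.
Minimal-valuation argument: fix x; take any y with xR^3y and any z with xR^3z. Set V(p) to the set of worlds R-reachable from y in exactly 1 step. Then □^1p holds at y, so the antecedent holds at x; validity forces ◇^3p at z, giving a w with zR^3w and yR^1w.
First-order correspondent: \forall x \forall y \forall z ((x R^3 y \wedge x R^3 z) \to \exists w (yRw \wedge z R^3 w)).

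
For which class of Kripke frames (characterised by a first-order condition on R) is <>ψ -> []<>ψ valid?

the Euclidean property: forall x forall y forall z (Rxy & Rxz -> Ryz)

Suppose ◇ψ→□◇ψ is valid. Take Rxy, Rxz and set V(ψ)={y}. Then ◇ψ at x, so □◇ψ at x, so ◇ψ at z, so some w with Rzw has ψ; w=y, i.e. Rzy. By symmetry of the argument, Ryz.
Conversely, any frame satisfying forall x forall y forall z (Rxy & Rxz -> Ryz) validates the schema.
Frame condition: forall x forall y forall z (Rxy & Rxz -> Ryz).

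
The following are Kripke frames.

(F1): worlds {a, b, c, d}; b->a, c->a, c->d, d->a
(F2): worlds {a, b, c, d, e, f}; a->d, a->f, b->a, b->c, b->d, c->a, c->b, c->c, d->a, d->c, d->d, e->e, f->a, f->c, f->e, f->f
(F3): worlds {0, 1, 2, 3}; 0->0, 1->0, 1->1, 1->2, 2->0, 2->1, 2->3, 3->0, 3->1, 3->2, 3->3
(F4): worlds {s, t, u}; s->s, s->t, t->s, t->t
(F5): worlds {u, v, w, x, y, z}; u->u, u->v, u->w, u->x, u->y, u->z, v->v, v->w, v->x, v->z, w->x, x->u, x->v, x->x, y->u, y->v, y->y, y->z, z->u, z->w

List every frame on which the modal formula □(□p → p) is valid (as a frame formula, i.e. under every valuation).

(F4)

Frame correspondent (Sahlqvist): ∀x ∀y (Rxy → Ryy) — i.e. shift-reflexivity.
(F1): fails — Rca but not Raa.
(F2): fails — Rda but not Raa.
(F3): fails — R32 but not R22.
(F4): ✓.
(F5): fails — Rvz but not Rzz.
Valid on: (F4).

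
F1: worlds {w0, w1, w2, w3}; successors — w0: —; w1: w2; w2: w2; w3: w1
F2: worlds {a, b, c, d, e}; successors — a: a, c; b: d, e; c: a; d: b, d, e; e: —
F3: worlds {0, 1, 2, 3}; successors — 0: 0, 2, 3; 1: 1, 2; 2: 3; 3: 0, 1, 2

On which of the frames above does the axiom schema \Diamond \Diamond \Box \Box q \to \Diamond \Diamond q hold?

F1, F3

This is the axiom for a generalized confluence (Geach) condition; its first-order frame correspondent is \forall x \forall y (x R^2 y \to \exists w (y R^2 w \wedge x R^2 w)).
F1: holds.
F2: fails — bR²e but no w with eR²w and bR²w.
F3: holds.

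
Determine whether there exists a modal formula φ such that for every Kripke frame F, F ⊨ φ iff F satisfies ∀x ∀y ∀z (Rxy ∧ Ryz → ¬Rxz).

Not modally definable

Any modally definable frame class is closed under surjective bounded morphisms.
The 7-cycle (worlds w0,w1,w2,w3,w4,w5,w6 with w0→w1→w2→w3→w4→w5→w6→w0) is intransitive. Mapping every world to a single reflexive point • is a surjective bounded morphism; the reflexive point is not intransitive (R••∧R•• but R••).
Hence intransitivity is not modally definable.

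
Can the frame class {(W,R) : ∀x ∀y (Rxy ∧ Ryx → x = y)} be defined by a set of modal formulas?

Not modally definable

Any modally definable frame class is closed under surjective bounded morphisms.
The 8-cycle (worlds 0,1,2,3,4,5,6,7 with 0→1→2→3→4→5→6→7→0) is antisymmetric. Sending even-indexed worlds to s and odd-indexed worlds to t is a surjective bounded morphism onto the two-world frame with s↔t, which is not antisymmetric.
So the class is not modally definable.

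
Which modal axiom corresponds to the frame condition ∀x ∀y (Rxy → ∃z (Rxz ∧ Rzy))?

□□s → □s

The condition is density. The C4 schema □□s → □s defines it.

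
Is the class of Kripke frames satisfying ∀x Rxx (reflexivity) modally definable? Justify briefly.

This is a Sahlqvist condition; the T axiom □p → p defines it.
Suppose □p→p is valid. At any x set V(p)={w : Rxw}. Then □p holds at x, so p holds at x, i.e. Rxx.

Definable; □p → p defines it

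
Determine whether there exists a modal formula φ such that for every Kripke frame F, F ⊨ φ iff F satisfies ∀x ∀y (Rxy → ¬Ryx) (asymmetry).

Any modally definable frame class is closed under surjective bounded morphisms.
The 5-cycle (worlds s,t,u,v,w with s→t→u→v→w→s) is asymmetric. Mapping every world to a single reflexive point • is a surjective bounded morphism, and the reflexive point is not asymmetric (R•• but asymmetry requires ¬R••).
Hence asymmetry is not modally definable.

Not definable by any modal formula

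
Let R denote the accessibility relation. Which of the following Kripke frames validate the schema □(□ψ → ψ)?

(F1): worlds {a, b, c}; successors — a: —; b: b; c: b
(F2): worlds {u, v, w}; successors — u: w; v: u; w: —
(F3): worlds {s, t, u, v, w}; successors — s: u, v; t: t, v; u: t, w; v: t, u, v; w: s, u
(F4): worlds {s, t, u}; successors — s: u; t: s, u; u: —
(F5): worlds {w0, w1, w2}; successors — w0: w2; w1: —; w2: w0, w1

(F1)

This is the axiom for shift-reflexivity; its first-order frame correspondent is ∀x ∀y (Rxy → Ryy).
(F1): condition met.
(F2): fails — Rvu but not Ruu.
(F3): fails — Ruw but not Rww.
(F4): fails — Rsu but not Ruu.
(F5): fails — Rw0w2 but not Rw2w2.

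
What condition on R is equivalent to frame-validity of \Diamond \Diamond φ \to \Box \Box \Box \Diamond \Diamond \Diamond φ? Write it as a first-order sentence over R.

\forall x \forall y \forall z ((x R^2 y \wedge x R^3 z) \to \exists w (y = w \wedge z R^3 w))

This is a Sahlqvist (Geach-type) schema ◇^2□^0φ → □^3◇^3φ.
Minimal-valuation argument: fix x; take any y with xR^2y and any z with xR^3z. Set V(φ) to the set of worlds R-reachable from y in exactly 0 steps. Then □^0φ holds at y, so the antecedent holds at x; validity forces ◇^3φ at z, giving a w with zR^3w and yR^0w.
First-order correspondent: \forall x \forall y \forall z ((x R^2 y \wedge x R^3 z) \to \exists w (y = w \wedge z R^3 w)).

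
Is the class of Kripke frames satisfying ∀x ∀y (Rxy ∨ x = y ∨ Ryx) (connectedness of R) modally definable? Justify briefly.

Not modally definable

If a class were modally definable it would be closed under disjoint unions (Goldblatt–Thomason).
Take 3 disjoint single-world reflexive frames: each is trivially connected, but their disjoint union has 3 worlds with no edge between distinct components, so it is not connected.
So no modal formula (or set of formulas) defines exactly the connected frames.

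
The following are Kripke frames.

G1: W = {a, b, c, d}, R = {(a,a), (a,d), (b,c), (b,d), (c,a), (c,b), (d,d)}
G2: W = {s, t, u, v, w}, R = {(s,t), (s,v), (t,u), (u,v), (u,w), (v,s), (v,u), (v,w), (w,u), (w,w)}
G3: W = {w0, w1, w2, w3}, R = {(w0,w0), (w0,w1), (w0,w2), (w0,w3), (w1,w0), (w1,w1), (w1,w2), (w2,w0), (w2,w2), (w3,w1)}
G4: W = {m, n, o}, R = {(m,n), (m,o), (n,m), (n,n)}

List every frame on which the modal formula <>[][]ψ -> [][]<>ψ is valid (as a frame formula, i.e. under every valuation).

This is the axiom for a generalized confluence (Geach) condition; its first-order frame correspondent is forall x forall y forall z ((xRy & x R^2 z) -> exists w (y R^2 w & zRw)).
G1: holds.
G2: holds.
G3: holds.
G4: fails — mRo, mR²m but no w with oR²w and mRw.
Valid on: G1, G2, G3.

G1, G2, G3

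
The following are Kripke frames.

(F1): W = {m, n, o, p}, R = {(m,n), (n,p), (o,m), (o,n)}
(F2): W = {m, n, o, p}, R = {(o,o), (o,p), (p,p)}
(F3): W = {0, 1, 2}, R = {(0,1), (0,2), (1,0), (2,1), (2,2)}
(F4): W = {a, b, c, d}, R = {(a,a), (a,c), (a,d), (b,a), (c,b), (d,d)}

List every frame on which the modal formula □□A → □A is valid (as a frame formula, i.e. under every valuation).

(F2)

Frame correspondent (Sahlqvist): ∀x ∀y (Rxy → ∃z (Rxz ∧ Rzy)) — i.e. density.
(F1): fails — Rom but no z with Roz and Rzm.
(F2): satisfies the condition.
(F3): fails — R10 but no z with R1z and Rz0.
(F4): fails — Rcb but no z with Rcz and Rzb.
Valid on: (F2).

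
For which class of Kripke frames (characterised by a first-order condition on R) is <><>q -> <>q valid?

transitivity: forall x forall y forall z (Rxy & Ryz -> Rxz)

Equivalently (dual form): □q → □□q.
Suppose □q→□□q is valid. Take Rxy, Ryz and set V(q)={w : Rxw}. Then □q at x, so □□q at x, so □q at y, so q at z, i.e. Rxz.
Conversely, on a frame with transitivity the schema holds at every world under every valuation.
So the correspondent is transitivity.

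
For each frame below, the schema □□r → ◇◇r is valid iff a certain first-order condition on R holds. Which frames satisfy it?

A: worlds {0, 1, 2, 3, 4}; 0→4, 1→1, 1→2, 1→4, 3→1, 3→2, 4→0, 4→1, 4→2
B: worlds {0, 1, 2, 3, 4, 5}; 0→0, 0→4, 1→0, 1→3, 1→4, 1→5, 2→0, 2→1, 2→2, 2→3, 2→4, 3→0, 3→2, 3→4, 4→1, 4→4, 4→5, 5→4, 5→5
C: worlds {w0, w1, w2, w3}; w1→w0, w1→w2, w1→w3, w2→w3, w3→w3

B

Frame correspondent (Sahlqvist): ∀x ∃w (xR²w ∧ xR²w) — i.e. a generalized confluence (Geach) condition.
A: fails — at 2 but no w with 2R²w and 2R²w.
B: ✓.
C: fails — at w0 but no w with w0R²w and w0R²w.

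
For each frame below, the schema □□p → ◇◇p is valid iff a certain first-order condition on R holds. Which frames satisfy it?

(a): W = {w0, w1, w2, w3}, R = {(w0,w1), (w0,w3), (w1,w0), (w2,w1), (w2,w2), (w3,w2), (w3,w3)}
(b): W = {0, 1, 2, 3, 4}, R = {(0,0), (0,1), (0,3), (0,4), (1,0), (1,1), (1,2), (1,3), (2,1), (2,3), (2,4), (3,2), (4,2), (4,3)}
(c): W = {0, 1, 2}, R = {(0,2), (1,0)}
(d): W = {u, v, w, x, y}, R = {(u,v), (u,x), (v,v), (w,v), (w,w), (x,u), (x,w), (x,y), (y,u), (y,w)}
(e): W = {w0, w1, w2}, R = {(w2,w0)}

Frame correspondent (Sahlqvist): ∀x ∃w (xR²w ∧ xR²w) — i.e. a generalized confluence (Geach) condition.
(a): satisfies the condition.
(b): satisfies the condition.
(c): fails — at 0 but no w with 0R²w and 0R²w.
(d): satisfies the condition.
(e): fails — at w0 but no w with w0R²w and w0R²w.
Valid on: (a), (b), (d).

(a), (b), (d)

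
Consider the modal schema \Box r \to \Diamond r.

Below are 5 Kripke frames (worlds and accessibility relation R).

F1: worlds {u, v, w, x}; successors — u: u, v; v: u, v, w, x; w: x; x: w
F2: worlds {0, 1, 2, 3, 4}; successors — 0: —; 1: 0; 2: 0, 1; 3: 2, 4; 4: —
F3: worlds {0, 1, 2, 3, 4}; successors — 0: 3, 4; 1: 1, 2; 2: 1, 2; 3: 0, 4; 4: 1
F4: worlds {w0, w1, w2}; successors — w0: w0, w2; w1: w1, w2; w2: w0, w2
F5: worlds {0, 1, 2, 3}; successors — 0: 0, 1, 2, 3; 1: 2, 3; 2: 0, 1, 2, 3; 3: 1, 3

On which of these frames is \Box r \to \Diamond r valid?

This is the axiom for seriality; its first-order frame correspondent is \forall x \exists y Rxy.
F1: condition met.
F2: fails — world 0 has no successor.
F3: condition met.
F4: condition met.
F5: condition met.

F1, F3, F4, F5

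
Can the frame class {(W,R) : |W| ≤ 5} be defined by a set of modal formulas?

No — not modally definable

Modal frame validity is preserved under disjoint unions.
Any modal formula valid on each of 6 disjoint one-world frames is valid on their disjoint union (validity is preserved under disjoint unions). Each one-world frame has |W|=1≤5, but the union has |W|=6.
Hence having at most 5 worlds is not modally definable.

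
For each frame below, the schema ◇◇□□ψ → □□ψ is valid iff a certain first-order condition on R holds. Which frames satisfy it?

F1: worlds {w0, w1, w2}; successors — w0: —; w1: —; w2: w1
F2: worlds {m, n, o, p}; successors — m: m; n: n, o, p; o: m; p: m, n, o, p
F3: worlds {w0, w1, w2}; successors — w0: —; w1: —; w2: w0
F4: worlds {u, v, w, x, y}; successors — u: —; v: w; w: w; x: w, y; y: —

F1, F3, F4

Frame correspondent (Sahlqvist): ∀x ∀y ∀z ((xR²y ∧ xR²z) → ∃w (yR²w ∧ z = w)) — i.e. a generalized confluence (Geach) condition.
F1: satisfies the condition.
F2: fails — nR²m, nR²n but no w with mR²w and n=w.
F3: satisfies the condition.
F4: satisfies the condition.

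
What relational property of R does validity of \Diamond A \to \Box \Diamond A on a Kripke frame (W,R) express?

the Euclidean property: \forall x \forall y \forall z (Rxy \wedge Rxz \to Ryz)

Suppose ◇A→□◇A is valid. Take Rxy, Rxz and set V(A)={y}. Then ◇A at x, so □◇A at x, so ◇A at z, so some w with Rzw has A; w=y, i.e. Rzy. By symmetry of the argument, Ryz.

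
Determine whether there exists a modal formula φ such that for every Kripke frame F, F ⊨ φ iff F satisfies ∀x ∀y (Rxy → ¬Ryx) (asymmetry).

Modal frame validity is preserved under surjective bounded morphisms.
The 3-cycle (worlds 0,1,2 with 0→1→2→0) is asymmetric. Mapping every world to a single reflexive point • is a surjective bounded morphism, and the reflexive point is not asymmetric (R•• but asymmetry requires ¬R••).
So no modal formula (or set of formulas) defines exactly the asymmetric frames.

Not definable by any modal formula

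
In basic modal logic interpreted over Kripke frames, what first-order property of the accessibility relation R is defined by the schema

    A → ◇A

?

Reflexivity

This schema is equivalent to the T axiom □A → A.
Its frame correspondent is reflexivity — ∀x Rxx.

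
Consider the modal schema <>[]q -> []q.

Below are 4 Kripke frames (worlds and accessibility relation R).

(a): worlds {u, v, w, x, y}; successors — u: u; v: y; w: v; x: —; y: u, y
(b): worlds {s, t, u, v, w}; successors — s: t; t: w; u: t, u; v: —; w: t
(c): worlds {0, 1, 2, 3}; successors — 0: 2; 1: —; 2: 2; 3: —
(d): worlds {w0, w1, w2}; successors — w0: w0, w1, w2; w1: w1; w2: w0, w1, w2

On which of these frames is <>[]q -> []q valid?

(c)

This is the axiom for the Euclidean property; its first-order frame correspondent is forall x forall y forall z (Rxy & Rxz -> Ryz).
(a): fails — Rwv and Rwv but not Rvv.
(b): fails — Rst and Rst but not Rtt.
(c): condition met.
(d): fails — Rw0w1 and Rw0w0 but not Rw1w0.
Valid on: (c).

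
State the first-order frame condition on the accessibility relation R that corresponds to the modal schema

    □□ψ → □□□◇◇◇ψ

∀x ∀z (xR³z → ∃w (xR²w ∧ zR³w))

This is a Sahlqvist (Geach-type) schema ◇^0□^2ψ → □^3◇^3ψ.
Minimal-valuation argument: fix x; take any y with xR^0y and any z with xR^3z. Set V(ψ) to the set of worlds R-reachable from y in exactly 2 steps. Then □^2ψ holds at y, so the antecedent holds at x; validity forces ◇^3ψ at z, giving a w with zR^3w and yR^2w.
First-order correspondent: ∀x ∀z (xR³z → ∃w (xR²w ∧ zR³w)).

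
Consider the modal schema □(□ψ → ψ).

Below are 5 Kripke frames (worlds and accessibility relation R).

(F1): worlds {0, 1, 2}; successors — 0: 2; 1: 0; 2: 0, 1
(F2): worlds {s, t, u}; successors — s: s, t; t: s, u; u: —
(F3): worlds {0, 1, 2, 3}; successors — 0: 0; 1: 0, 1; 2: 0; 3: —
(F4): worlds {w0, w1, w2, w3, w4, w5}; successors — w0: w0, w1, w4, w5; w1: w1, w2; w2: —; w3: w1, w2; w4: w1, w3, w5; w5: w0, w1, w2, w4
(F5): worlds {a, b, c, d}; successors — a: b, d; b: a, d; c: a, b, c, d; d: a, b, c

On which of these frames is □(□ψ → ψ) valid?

(F3)

This is the axiom for shift-reflexivity; its first-order frame correspondent is ∀x ∀y (Rxy → Ryy).
(F1): fails — R10 but not R00.
(F2): fails — Rtu but not Ruu.
(F3): satisfies the condition.
(F4): fails — Rw1w2 but not Rw2w2.
(F5): fails — Rcd but not Rdd.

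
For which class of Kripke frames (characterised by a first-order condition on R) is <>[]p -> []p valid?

the Euclidean property

Equivalently (dual form): ◇p → □◇p.
Suppose ◇p→□◇p is valid. Take Rxy, Rxz and set V(p)={y}. Then ◇p at x, so □◇p at x, so ◇p at z, so some w with Rzw has p; w=y, i.e. Rzy. By symmetry of the argument, Ryz.
The converse is a direct semantic check.
Frame condition: forall x forall y forall z (Rxy & Rxz -> Ryz).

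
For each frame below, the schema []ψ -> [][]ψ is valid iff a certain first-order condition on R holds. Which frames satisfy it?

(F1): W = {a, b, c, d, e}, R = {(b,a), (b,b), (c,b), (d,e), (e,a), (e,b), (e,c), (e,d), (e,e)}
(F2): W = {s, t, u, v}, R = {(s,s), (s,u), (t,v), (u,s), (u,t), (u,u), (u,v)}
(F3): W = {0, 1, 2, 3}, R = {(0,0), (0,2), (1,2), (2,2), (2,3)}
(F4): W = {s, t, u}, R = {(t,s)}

(F4)

This is the axiom for transitivity; its first-order frame correspondent is forall x forall y forall z (Rxy & Ryz -> Rxz).
(F1): fails — Rcb and Rba but not Rca.
(F2): fails — Rsu and Ruv but not Rsv.
(F3): fails — R02 and R23 but not R03.
(F4): ✓.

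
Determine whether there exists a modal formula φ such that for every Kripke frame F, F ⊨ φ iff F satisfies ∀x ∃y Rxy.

Yes — defined by □r → ◇r

This is a Sahlqvist condition; the D axiom □r → ◇r defines it.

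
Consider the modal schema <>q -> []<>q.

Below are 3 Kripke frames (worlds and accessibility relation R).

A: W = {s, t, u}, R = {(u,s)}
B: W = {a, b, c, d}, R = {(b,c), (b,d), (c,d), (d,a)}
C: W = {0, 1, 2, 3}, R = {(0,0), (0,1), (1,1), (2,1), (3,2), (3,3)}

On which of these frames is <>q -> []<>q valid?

none

Frame correspondent (Sahlqvist): forall x forall y forall z (Rxy & Rxz -> Ryz) — i.e. the Euclidean property.
A: fails — Rus and Rus but not Rss.
B: fails — Rbc and Rbc but not Rcc.
C: fails — R01 and R00 but not R10.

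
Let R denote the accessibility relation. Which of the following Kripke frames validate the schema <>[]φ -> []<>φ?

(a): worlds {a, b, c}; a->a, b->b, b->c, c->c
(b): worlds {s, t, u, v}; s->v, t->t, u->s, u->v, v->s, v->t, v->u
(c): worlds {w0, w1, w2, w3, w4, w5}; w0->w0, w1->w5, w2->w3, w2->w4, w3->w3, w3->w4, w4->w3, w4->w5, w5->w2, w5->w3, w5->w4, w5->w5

The schema corresponds to convergence: forall x forall y forall z (Rxy & Rxz -> exists w (Ryw & Rzw)).
(a): condition met.
(b): fails — Ruv and Rus but v and s have no common successor.
(c): condition met.

(a), (c)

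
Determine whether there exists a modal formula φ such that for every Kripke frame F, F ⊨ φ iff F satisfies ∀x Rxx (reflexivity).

Definable; □q → q defines it

The condition is reflexivity. A defining modal formula is □q → q.
Suppose □q→q is valid. At any x set V(q)={w : Rxw}. Then □q holds at x, so q holds at x, i.e. Rxx.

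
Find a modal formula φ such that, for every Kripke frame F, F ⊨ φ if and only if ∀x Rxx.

□r → r

A defining formula is □r → r (the T axiom).
Suppose □r→r is valid. At any x set V(r)={w : Rxw}. Then □r holds at x, so r holds at x, i.e. Rxx.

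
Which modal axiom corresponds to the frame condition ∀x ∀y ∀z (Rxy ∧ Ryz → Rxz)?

This is transitivity; the standard corresponding axiom is 4: □ψ → □□ψ.

□ψ → □□ψ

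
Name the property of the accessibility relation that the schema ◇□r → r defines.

symmetry: ∀x ∀y (Rxy → Ryx)

This is frame-equivalent to r → □◇r (substitute ¬r for r and contrapose).
Suppose r→□◇r is valid. Take Rxy and set V(r)={x}. Then r at x, so □◇r at x, so ◇r at y, so some z with Ryz has r; z=x, i.e. Ryx.
Conversely, on a frame with symmetry the schema holds at every world under every valuation.
Frame condition: ∀x ∀y (Rxy → Ryx).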